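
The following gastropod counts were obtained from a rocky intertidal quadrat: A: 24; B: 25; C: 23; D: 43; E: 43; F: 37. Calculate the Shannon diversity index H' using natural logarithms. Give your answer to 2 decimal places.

Total N = 24+25+23+43+43+37 = 195, so the proportions are 0.1231, 0.1282, 0.1179, 0.2205, 0.2205, 0.1897 (working shown to 4 dp, full precision carried).
Each pᵢ ln pᵢ term: 0.1231×(-2.0949)=-0.2578, 0.1282×(-2.0541)=-0.2633, 0.1179×(-2.1375)=-0.2521, 0.2205×(-1.5118)=-0.3334, 0.2205×(-1.5118)=-0.3334, 0.1897×(-1.6621)=-0.3154.
Sum = -1.7554, so H' = 1.76.

1.76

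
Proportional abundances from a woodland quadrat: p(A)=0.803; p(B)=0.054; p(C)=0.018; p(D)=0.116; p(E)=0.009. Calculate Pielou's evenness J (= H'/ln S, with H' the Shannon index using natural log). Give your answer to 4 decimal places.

0.4339

H' = −Σ pᵢ ln pᵢ = −((-0.176179) + (-0.157614) + (-0.072313) + (-0.249883) + (-0.042395)) = 0.698383 (working shown to 6 dp, full precision carried).
With S = 5 species, ln S = 1.609438, so J = 0.698383/1.609438 = 0.433930, i.e. 0.4339 to 4 decimal places.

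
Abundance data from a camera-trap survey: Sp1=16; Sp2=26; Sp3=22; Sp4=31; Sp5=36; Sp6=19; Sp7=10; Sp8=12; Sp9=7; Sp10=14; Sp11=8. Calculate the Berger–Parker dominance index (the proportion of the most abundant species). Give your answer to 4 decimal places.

Total N = 16+26+22+31+36+19+10+12+7+14+8 = 201, so the proportions are 0.079602, 0.129353, 0.109453, 0.154229, 0.179104, 0.094527, 0.049751, 0.059701, 0.034826, 0.069652, 0.039801 (working shown to 6 dp, full precision carried).
The largest proportion is 0.179104, i.e. d = 0.1791 to 4 decimal places.

0.1791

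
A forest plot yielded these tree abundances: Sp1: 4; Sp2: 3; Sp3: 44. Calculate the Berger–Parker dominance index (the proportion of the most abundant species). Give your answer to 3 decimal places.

Total N = 4+3+44 = 51, so the proportions are 0.07843, 0.05882, 0.86275 (working shown to 5 dp, full precision carried).
The largest proportion is 0.86275, i.e. d = 0.863 to 3 decimal places.

0.863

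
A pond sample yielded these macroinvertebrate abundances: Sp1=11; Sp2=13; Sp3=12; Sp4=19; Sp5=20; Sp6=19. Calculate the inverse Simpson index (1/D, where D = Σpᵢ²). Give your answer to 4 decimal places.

Total N = 11+13+12+19+20+19 = 94, so the proportions are 0.11702128, 0.13829787, 0.12765957, 0.20212766, 0.21276596, 0.20212766 (working shown to 8 dp, full precision carried).
D = 0.11702128² + 0.13829787² + 0.12765957² + 0.20212766² + 0.21276596² + 0.20212766² = 0.01369398 + 0.01912630 + 0.01629697 + 0.04085559 + 0.04526935 + 0.04085559 = 0.17609778.
So 1/D = 5.678663, i.e. 5.6787 to 4 decimal places.

5.6787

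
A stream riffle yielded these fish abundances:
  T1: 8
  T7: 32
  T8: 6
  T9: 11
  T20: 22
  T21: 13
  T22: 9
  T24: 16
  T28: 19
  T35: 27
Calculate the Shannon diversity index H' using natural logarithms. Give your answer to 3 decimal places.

Total N = 8+32+6+11+22+13+9+16+19+27 = 163, so the proportions are 0.04908, 0.19632, 0.03681, 0.06748, 0.13497, 0.07975, 0.05521, 0.09816, 0.11656, 0.16564 (working shown to 5 dp, full precision carried).
Each pᵢ ln pᵢ term: 0.04908×(-3.01431)=-0.14794, 0.19632×(-1.62801)=-0.31961, 0.03681×(-3.30199)=-0.12155, 0.06748×(-2.69585)=-0.18193, 0.13497×(-2.00271)=-0.27030, 0.07975×(-2.52880)=-0.20168, 0.05521×(-2.89653)=-0.15993, 0.09816×(-2.32116)=-0.22784, 0.11656×(-2.14931)=-0.25053, 0.16564×(-1.79791)=-0.29781.
Sum = -2.17914, so H' = 2.179.

2.179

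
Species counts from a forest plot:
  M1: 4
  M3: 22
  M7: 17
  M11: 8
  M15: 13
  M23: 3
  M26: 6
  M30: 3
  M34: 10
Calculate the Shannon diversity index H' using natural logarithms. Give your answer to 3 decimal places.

Total N = 4+22+17+8+13+3+6+3+10 = 86, so the proportions are 0.04651, 0.25581, 0.19767, 0.09302, 0.15116, 0.03488, 0.06977, 0.03488, 0.11628 (working shown to 5 dp, full precision carried).
Each pᵢ ln pᵢ term: 0.04651×(-3.06805)=-0.14270, 0.25581×(-1.36330)=-0.34875, 0.19767×(-1.62113)=-0.32046, 0.09302×(-2.37491)=-0.22092, 0.15116×(-1.88940)=-0.28561, 0.03488×(-3.35574)=-0.11706, 0.06977×(-2.66259)=-0.18576, 0.03488×(-3.35574)=-0.11706, 0.11628×(-2.15176)=-0.25020.
Sum = -1.98853, so H' = 1.989.

1.989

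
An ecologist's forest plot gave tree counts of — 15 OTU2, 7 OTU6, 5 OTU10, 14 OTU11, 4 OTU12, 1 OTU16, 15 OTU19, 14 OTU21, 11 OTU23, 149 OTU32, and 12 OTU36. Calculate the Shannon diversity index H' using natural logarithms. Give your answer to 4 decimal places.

1.5250

Total N = 15+7+5+14+4+1+15+14+11+149+12 = 247, so the proportions are 0.060729, 0.02834, 0.020243, 0.05668, 0.016194, 0.004049, 0.060729, 0.05668, 0.044534, 0.603239, 0.048583 (working shown to 6 dp, full precision carried).
Each pᵢ ln pᵢ term: 0.060729×(-2.801338)=-0.170122, 0.02834×(-3.563478)=-0.100989, 0.020243×(-3.899950)=-0.078946, 0.05668×(-2.870331)=-0.162691, 0.016194×(-4.123094)=-0.066771, 0.004049×(-5.509388)=-0.022305, 0.060729×(-2.801338)=-0.170122, 0.05668×(-2.870331)=-0.162691, 0.044534×(-3.111493)=-0.138569, 0.603239×(-0.505442)=-0.304902, 0.048583×(-3.024482)=-0.146938.
Sum = -1.525046, so H' = 1.5250.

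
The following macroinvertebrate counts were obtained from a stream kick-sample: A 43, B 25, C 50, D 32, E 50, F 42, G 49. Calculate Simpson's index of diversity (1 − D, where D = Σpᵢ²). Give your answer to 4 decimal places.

Total N = 43+25+50+32+50+42+49 = 291, so the proportions are 0.147766, 0.085911, 0.171821, 0.109966, 0.171821, 0.14433, 0.168385 (working shown to 6 dp, full precision carried).
D = 0.147766² + 0.085911² + 0.171821² + 0.109966² + 0.171821² + 0.14433² + 0.168385² = 0.021835 + 0.007381 + 0.029523 + 0.012092 + 0.029523 + 0.020831 + 0.028353 = 0.149538.
So 1 − D = 0.850462, i.e. 0.8505 to 4 decimal places.

0.8505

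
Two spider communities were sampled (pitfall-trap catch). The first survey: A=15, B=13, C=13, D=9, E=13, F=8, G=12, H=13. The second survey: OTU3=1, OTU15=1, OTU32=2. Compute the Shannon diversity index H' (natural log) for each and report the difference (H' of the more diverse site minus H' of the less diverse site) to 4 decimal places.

The first survey: N=96, proportions 0.15625, 0.135417, 0.135417, 0.09375, 0.135417, 0.083333, 0.125, 0.135417, giving H' = 2.061978 (working shown to 6 dp, full precision carried).
The second survey: N=4, proportions 0.25, 0.25, 0.5, giving H' = 1.039721.
Difference = |2.061978 − 1.039721| = 1.022257, i.e. 1.0223 to 4 decimal places.

1.0223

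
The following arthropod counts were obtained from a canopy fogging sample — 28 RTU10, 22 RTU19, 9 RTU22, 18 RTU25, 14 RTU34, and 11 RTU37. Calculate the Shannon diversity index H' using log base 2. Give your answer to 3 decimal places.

Total N = 28+22+9+18+14+11 = 102, so the proportions are 0.27451, 0.21569, 0.08824, 0.17647, 0.13725, 0.10784 (working shown to 5 dp, full precision carried).
Each pᵢ log₂ pᵢ term: 0.27451×(-1.86507)=-0.51198, 0.21569×(-2.21299)=-0.47731, 0.08824×(-3.50250)=-0.30904, 0.17647×(-2.50250)=-0.44162, 0.13725×(-2.86507)=-0.39324, 0.10784×(-3.21299)=-0.34650.
Sum = -2.47970, so H' = 2.480.

2.480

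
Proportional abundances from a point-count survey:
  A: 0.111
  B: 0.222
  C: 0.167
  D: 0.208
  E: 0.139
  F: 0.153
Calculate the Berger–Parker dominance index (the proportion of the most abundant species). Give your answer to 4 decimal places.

The largest proportion is 0.222, i.e. d = 0.2220 to 4 decimal places.

0.2220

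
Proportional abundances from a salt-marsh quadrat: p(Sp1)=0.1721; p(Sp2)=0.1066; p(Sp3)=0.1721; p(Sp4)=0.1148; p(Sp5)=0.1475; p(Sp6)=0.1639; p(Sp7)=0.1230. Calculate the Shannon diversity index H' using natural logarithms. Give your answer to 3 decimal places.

1.929

Each pᵢ ln pᵢ term (working shown to 5 dp, full precision carried): 0.1721×(-1.75968)=-0.30284, 0.1066×(-2.23867)=-0.23864, 0.1721×(-1.75968)=-0.30284, 0.1148×(-2.16456)=-0.24849, 0.1475×(-1.91393)=-0.28230, 0.1639×(-1.80850)=-0.29641, 0.123×(-2.09557)=-0.25776.
Sum = -1.92929, so H' = 1.929.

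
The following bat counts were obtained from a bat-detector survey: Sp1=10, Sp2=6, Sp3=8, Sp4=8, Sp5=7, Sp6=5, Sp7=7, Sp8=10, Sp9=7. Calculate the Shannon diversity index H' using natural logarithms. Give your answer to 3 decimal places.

2.176

Total N = 10+6+8+8+7+5+7+10+7 = 68, so the proportions are 0.14706, 0.08824, 0.11765, 0.11765, 0.10294, 0.07353, 0.10294, 0.14706, 0.10294 (working shown to 5 dp, full precision carried).
Each pᵢ ln pᵢ term: 0.14706×(-1.91692)=-0.28190, 0.08824×(-2.42775)=-0.21421, 0.11765×(-2.14007)=-0.25177, 0.11765×(-2.14007)=-0.25177, 0.10294×(-2.27360)=-0.23405, 0.07353×(-2.61007)=-0.19192, 0.10294×(-2.27360)=-0.23405, 0.14706×(-1.91692)=-0.28190, 0.10294×(-2.27360)=-0.23405.
Sum = -2.17562, so H' = 2.176.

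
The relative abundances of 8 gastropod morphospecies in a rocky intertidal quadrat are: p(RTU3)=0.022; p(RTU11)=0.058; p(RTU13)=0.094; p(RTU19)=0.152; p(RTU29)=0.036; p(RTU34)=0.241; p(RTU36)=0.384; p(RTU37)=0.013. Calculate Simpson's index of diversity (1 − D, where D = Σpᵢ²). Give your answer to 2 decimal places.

D = 0.022² + 0.058² + 0.094² + 0.152² + 0.036² + 0.241² + 0.384² + 0.013² = 0.0005 + 0.0034 + 0.0088 + 0.0231 + 0.0013 + 0.0581 + 0.1475 + 0.0002 = 0.2428 (working shown to 4 dp, full precision carried).
So 1 − D = 0.7572, i.e. 0.76 to 2 decimal places.

0.76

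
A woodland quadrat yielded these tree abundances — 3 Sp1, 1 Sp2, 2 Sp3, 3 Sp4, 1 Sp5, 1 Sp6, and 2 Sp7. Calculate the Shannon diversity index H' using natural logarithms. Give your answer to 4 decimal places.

Total N = 3+1+2+3+1+1+2 = 13, so the proportions are 0.230769, 0.076923, 0.153846, 0.230769, 0.076923, 0.076923, 0.153846 (working shown to 6 dp, full precision carried).
Each pᵢ ln pᵢ term: 0.230769×(-1.466337)=-0.338385, 0.076923×(-2.564949)=-0.197304, 0.153846×(-1.871802)=-0.287970, 0.230769×(-1.466337)=-0.338385, 0.076923×(-2.564949)=-0.197304, 0.076923×(-2.564949)=-0.197304, 0.153846×(-1.871802)=-0.287970.
Sum = -1.844621, so H' = 1.8446.

1.8446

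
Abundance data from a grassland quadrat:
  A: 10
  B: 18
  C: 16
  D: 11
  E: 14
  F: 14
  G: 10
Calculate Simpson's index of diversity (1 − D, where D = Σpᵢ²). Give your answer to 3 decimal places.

0.851

Total N = 10+18+16+11+14+14+10 = 93, so the proportions are 0.10753, 0.19355, 0.17204, 0.11828, 0.15054, 0.15054, 0.10753 (working shown to 5 dp, full precision carried).
D = 0.10753² + 0.19355² + 0.17204² + 0.11828² + 0.15054² + 0.15054² + 0.10753² = 0.01156 + 0.03746 + 0.02960 + 0.01399 + 0.02266 + 0.02266 + 0.01156 = 0.14950.
So 1 − D = 0.85050, i.e. 0.851 to 3 decimal places.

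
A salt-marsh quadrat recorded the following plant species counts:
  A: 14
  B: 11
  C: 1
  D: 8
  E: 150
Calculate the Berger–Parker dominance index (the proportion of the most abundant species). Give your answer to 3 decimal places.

Total N = 14+11+1+8+150 = 184, so the proportions are 0.07609, 0.05978, 0.00543, 0.04348, 0.81522 (working shown to 5 dp, full precision carried).
The largest proportion is 0.81522, i.e. d = 0.815 to 3 decimal places.

0.815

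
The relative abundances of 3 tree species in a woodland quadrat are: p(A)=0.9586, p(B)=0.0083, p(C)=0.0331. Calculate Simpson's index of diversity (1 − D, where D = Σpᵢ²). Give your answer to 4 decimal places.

D = 0.9586² + 0.0083² + 0.0331² = 0.918914 + 0.000069 + 0.001096 = 0.920078 (working shown to 6 dp, full precision carried).
So 1 − D = 0.079922, i.e. 0.0799 to 4 decimal places.

0.0799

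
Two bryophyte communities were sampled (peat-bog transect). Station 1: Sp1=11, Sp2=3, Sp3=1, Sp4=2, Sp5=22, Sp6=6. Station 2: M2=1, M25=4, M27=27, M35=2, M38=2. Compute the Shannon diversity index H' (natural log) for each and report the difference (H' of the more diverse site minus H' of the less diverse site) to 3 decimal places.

Station 1: N=45, proportions 0.244444, 0.066667, 0.022222, 0.044444, 0.488889, 0.133333, giving H' = 1.366385 (working shown to 6 dp, full precision carried).
Station 2: N=36, proportions 0.027778, 0.111111, 0.75, 0.055556, 0.055556, giving H' = 0.880592.
Difference = |1.366385 − 0.880592| = 0.485793, i.e. 0.486 to 3 decimal places.

0.486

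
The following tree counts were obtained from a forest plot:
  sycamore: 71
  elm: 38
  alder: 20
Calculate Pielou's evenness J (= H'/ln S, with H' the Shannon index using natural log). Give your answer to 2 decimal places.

Total N = 71+38+20 = 129, so the proportions are 0.5504, 0.2946, 0.155 (working shown to 4 dp, full precision carried).
H' = −Σ pᵢ ln pᵢ = −((-0.3287) + (-0.3600) + (-0.2890)) = 0.9777.
With S = 3 species, ln S = 1.0986, so J = 0.9777/1.0986 = 0.8899, i.e. 0.89 to 2 decimal places.

0.89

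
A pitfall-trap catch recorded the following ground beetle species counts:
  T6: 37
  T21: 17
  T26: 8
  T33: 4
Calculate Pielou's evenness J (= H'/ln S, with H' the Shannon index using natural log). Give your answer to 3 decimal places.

0.793

Total N = 37+17+8+4 = 66, so the proportions are 0.56061, 0.25758, 0.12121, 0.06061 (working shown to 5 dp, full precision carried).
H' = −Σ pᵢ ln pᵢ = −((-0.32444) + (-0.34939) + (-0.25578) + (-0.16990)) = 1.09951.
With S = 4 species, ln S = 1.38629, so J = 1.09951/1.38629 = 0.79313, i.e. 0.793 to 3 decimal places.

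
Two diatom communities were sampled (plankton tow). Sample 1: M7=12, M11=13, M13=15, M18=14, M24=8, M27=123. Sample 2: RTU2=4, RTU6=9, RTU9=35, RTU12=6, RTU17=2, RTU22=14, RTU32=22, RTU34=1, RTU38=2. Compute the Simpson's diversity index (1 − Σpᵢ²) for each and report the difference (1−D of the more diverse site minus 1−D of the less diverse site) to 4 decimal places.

Sample 1: N=185, proportions 0.0648649, 0.0702703, 0.0810811, 0.0756757, 0.0432432, 0.6648649, giving 1−D = 0.5346384 (working shown to 7 dp, full precision carried).
Sample 2: N=95, proportions 0.0421053, 0.0947368, 0.3684211, 0.0631579, 0.0210526, 0.1473684, 0.2315789, 0.0105263, 0.0210526, giving 1−D = 0.7731856.
Difference = |0.5346384 − 0.7731856| = 0.2385472, i.e. 0.2385 to 4 decimal places.

0.2385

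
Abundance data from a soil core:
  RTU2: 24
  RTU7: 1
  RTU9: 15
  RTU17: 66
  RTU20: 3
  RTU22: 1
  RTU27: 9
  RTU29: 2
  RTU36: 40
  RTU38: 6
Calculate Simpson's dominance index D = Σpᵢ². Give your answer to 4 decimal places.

Total N = 24+1+15+66+3+1+9+2+40+6 = 167, so the proportions are 0.143713, 0.005988, 0.08982, 0.39521, 0.017964, 0.005988, 0.053892, 0.011976, 0.239521, 0.035928 (working shown to 6 dp, full precision carried).
D = 0.143713² + 0.005988² + 0.08982² + 0.39521² + 0.017964² + 0.005988² + 0.053892² + 0.011976² + 0.239521² + 0.035928² = 0.020653 + 0.000036 + 0.008068 + 0.156191 + 0.000323 + 0.000036 + 0.002904 + 0.000143 + 0.057370 + 0.001291 = 0.247015.
To 4 decimal places, D = 0.2470.

0.2470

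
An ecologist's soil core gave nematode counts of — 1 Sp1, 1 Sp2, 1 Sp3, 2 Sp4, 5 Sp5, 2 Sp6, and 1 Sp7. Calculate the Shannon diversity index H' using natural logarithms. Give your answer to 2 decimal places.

1.73

Total N = 1+1+1+2+5+2+1 = 13, so the proportions are 0.0769, 0.0769, 0.0769, 0.1538, 0.3846, 0.1538, 0.0769 (working shown to 4 dp, full precision carried).
Each pᵢ ln pᵢ term: 0.0769×(-2.5649)=-0.1973, 0.0769×(-2.5649)=-0.1973, 0.0769×(-2.5649)=-0.1973, 0.1538×(-1.8718)=-0.2880, 0.3846×(-0.9555)=-0.3675, 0.1538×(-1.8718)=-0.2880, 0.0769×(-2.5649)=-0.1973.
Sum = -1.7327, so H' = 1.73.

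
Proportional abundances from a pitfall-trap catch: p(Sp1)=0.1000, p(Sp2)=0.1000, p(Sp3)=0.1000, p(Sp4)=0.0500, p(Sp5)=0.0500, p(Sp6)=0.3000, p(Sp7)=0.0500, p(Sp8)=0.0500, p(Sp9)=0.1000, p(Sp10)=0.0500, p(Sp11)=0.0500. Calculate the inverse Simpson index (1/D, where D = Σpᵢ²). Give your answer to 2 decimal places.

D = 0.1² + 0.1² + 0.1² + 0.05² + 0.05² + 0.3² + 0.05² + 0.05² + 0.1² + 0.05² + 0.05² = 0.010000 + 0.010000 + 0.010000 + 0.002500 + 0.002500 + 0.090000 + 0.002500 + 0.002500 + 0.010000 + 0.002500 + 0.002500 = 0.145000 (working shown to 6 dp, full precision carried).
So 1/D = 6.8966, i.e. 6.90 to 2 decimal places.

6.90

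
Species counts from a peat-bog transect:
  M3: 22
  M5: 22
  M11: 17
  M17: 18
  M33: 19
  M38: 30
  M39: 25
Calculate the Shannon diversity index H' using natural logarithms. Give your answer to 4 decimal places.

Total N = 22+22+17+18+19+30+25 = 153, so the proportions are 0.143791, 0.143791, 0.111111, 0.117647, 0.124183, 0.196078, 0.163399 (working shown to 6 dp, full precision carried).
Each pᵢ ln pᵢ term: 0.143791×(-1.939395)=-0.278867, 0.143791×(-1.939395)=-0.278867, 0.111111×(-2.197225)=-0.244136, 0.117647×(-2.140066)=-0.251772, 0.124183×(-2.085999)=-0.259046, 0.196078×(-1.629241)=-0.319459, 0.163399×(-1.811562)=-0.296007.
Sum = -1.928155, so H' = 1.9282.

1.9282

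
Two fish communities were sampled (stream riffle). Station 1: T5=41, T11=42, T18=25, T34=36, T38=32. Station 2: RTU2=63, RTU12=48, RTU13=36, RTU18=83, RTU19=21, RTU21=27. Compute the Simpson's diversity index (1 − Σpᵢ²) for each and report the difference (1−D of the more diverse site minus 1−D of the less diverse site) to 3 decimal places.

Station 1: N=176, proportions 0.23295, 0.23864, 0.14205, 0.20455, 0.18182, giving 1−D = 0.79371 (working shown to 5 dp, full precision carried).
Station 2: N=278, proportions 0.22662, 0.17266, 0.1295, 0.29856, 0.07554, 0.09712, giving 1−D = 0.79778.
Difference = |0.79371 − 0.79778| = 0.00407, i.e. 0.004 to 3 decimal places.

0.004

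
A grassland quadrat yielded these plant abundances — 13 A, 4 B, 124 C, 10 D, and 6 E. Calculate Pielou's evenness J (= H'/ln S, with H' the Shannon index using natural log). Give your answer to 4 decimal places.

0.4886

Total N = 13+4+124+10+6 = 157, so the proportions are 0.082803, 0.025478, 0.789809, 0.063694, 0.038217 (working shown to 6 dp, full precision carried).
H' = −Σ pᵢ ln pᵢ = −((-0.206286) + (-0.093502) + (-0.186367) + (-0.175392) + (-0.124757)) = 0.786304.
With S = 5 species, ln S = 1.609438, so J = 0.786304/1.609438 = 0.488558, i.e. 0.4886 to 4 decimal places.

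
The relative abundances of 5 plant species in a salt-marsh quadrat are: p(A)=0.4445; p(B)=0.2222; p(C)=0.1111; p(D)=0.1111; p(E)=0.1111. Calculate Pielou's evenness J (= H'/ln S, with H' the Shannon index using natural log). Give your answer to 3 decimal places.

H' = −Σ pᵢ ln pᵢ = −((-0.36040) + (-0.33423) + (-0.24412) + (-0.24412) + (-0.24412)) = 1.42700 (working shown to 5 dp, full precision carried).
With S = 5 species, ln S = 1.60944, so J = 1.42700/1.60944 = 0.88664, i.e. 0.887 to 3 decimal places.

0.887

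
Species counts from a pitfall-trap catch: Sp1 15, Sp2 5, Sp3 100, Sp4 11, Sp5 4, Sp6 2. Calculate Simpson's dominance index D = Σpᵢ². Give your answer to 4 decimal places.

Total N = 15+5+100+11+4+2 = 137, so the proportions are 0.109489, 0.036496, 0.729927, 0.080292, 0.029197, 0.014599 (working shown to 6 dp, full precision carried).
D = 0.109489² + 0.036496² + 0.729927² + 0.080292² + 0.029197² + 0.014599² = 0.011988 + 0.001332 + 0.532793 + 0.006447 + 0.000852 + 0.000213 = 0.553626.
To 4 decimal places, D = 0.5536.

0.5536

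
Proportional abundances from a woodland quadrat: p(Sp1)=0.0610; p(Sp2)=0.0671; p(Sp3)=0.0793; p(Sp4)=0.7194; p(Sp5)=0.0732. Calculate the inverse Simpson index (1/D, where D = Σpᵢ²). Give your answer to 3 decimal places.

1.861

D = 0.061² + 0.0671² + 0.0793² + 0.7194² + 0.0732² = 0.003721 + 0.004502 + 0.006288 + 0.517536 + 0.005358 = 0.537407 (working shown to 6 dp, full precision carried).
So 1/D = 1.86079, i.e. 1.861 to 3 decimal places.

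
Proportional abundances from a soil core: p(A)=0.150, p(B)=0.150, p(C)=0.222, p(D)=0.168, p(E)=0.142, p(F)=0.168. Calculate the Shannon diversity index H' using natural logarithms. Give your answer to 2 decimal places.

1.78

Each pᵢ ln pᵢ term (working shown to 4 dp, full precision carried): 0.15×(-1.8971)=-0.2846, 0.15×(-1.8971)=-0.2846, 0.222×(-1.5051)=-0.3341, 0.168×(-1.7838)=-0.2997, 0.142×(-1.9519)=-0.2772, 0.168×(-1.7838)=-0.2997.
Sum = -1.7798, so H' = 1.78.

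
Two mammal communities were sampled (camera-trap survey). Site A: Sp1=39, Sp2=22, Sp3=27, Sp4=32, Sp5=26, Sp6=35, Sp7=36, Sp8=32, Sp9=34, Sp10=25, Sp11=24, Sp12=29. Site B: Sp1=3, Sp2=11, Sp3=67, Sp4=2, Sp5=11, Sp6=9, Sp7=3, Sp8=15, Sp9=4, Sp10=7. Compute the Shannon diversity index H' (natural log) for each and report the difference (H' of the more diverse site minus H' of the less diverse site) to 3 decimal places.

Site A: N=361, proportions 0.10803, 0.06094, 0.07479, 0.08864, 0.07202, 0.09695, 0.09972, 0.08864, 0.09418, 0.06925, 0.06648, 0.08033, giving H' = 2.47025 (working shown to 5 dp, full precision carried).
Site B: N=132, proportions 0.02273, 0.08333, 0.50758, 0.01515, 0.08333, 0.06818, 0.02273, 0.11364, 0.0303, 0.05303, giving H' = 1.68577.
Difference = |2.47025 − 1.68577| = 0.78448, i.e. 0.784 to 3 decimal places.

0.784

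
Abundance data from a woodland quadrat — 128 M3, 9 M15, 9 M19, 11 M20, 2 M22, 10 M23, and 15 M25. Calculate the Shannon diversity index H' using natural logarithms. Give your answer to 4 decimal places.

1.1279

Total N = 128+9+9+11+2+10+15 = 184, so the proportions are 0.695652, 0.048913, 0.048913, 0.059783, 0.01087, 0.054348, 0.081522 (working shown to 6 dp, full precision carried).
Each pᵢ ln pᵢ term: 0.695652×(-0.362905)=-0.252456, 0.048913×(-3.017711)=-0.147605, 0.048913×(-3.017711)=-0.147605, 0.059783×(-2.817040)=-0.168410, 0.01087×(-4.521789)=-0.049150, 0.054348×(-2.912351)=-0.158280, 0.081522×(-2.506886)=-0.204366.
Sum = -1.127872, so H' = 1.1279.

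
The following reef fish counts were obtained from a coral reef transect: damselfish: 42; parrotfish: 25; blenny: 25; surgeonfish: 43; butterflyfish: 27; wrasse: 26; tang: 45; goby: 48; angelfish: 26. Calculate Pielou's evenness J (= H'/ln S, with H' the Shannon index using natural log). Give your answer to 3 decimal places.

0.983

Total N = 42+25+25+43+27+26+45+48+26 = 307, so the proportions are 0.13681, 0.08143, 0.08143, 0.14007, 0.08795, 0.08469, 0.14658, 0.15635, 0.08469 (working shown to 5 dp, full precision carried).
H' = −Σ pᵢ ln pᵢ = −((-0.27214) + (-0.20423) + (-0.20423) + (-0.27532) + (-0.21380) + (-0.20908) + (-0.28146) + (-0.29013) + (-0.20908)) = 2.15947.
With S = 9 species, ln S = 2.19722, so J = 2.15947/2.19722 = 0.98282, i.e. 0.983 to 3 decimal places.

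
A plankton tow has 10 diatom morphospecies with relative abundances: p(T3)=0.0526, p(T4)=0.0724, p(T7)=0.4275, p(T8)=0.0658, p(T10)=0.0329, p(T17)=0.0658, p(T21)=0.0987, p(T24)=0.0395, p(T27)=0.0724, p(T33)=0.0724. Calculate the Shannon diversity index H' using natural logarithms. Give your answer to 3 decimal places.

1.915

Each pᵢ ln pᵢ term (working shown to 5 dp, full precision carried): 0.0526×(-2.94504)=-0.15491, 0.0724×(-2.62555)=-0.19009, 0.4275×(-0.84980)=-0.36329, 0.0658×(-2.72114)=-0.17905, 0.0329×(-3.41428)=-0.11233, 0.0658×(-2.72114)=-0.17905, 0.0987×(-2.31567)=-0.22856, 0.0395×(-3.23145)=-0.12764, 0.0724×(-2.62555)=-0.19009, 0.0724×(-2.62555)=-0.19009.
Sum = -1.91510, so H' = 1.915.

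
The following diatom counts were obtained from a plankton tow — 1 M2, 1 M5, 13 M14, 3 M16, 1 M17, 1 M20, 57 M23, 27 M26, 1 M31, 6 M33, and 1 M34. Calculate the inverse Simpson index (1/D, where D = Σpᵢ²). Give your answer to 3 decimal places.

2.988

Total N = 1+1+13+3+1+1+57+27+1+6+1 = 112, so the proportions are 0.008929, 0.008929, 0.116071, 0.026786, 0.008929, 0.008929, 0.508929, 0.241071, 0.008929, 0.053571, 0.008929 (working shown to 6 dp, full precision carried).
D = 0.008929² + 0.008929² + 0.116071² + 0.026786² + 0.008929² + 0.008929² + 0.508929² + 0.241071² + 0.008929² + 0.053571² + 0.008929² = 0.000080 + 0.000080 + 0.013473 + 0.000717 + 0.000080 + 0.000080 + 0.259008 + 0.058115 + 0.000080 + 0.002870 + 0.000080 = 0.334662.
So 1/D = 2.98809, i.e. 2.988 to 3 decimal places.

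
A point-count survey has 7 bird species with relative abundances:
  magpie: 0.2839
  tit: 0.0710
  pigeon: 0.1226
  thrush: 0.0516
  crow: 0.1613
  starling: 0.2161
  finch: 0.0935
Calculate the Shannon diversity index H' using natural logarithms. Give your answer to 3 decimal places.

1.802

Each pᵢ ln pᵢ term (working shown to 5 dp, full precision carried): 0.2839×(-1.25913)=-0.35747, 0.071×(-2.64508)=-0.18780, 0.1226×(-2.09883)=-0.25732, 0.0516×(-2.96423)=-0.15295, 0.1613×(-1.82449)=-0.29429, 0.2161×(-1.53201)=-0.33107, 0.0935×(-2.36979)=-0.22158.
Sum = -1.80247, so H' = 1.802.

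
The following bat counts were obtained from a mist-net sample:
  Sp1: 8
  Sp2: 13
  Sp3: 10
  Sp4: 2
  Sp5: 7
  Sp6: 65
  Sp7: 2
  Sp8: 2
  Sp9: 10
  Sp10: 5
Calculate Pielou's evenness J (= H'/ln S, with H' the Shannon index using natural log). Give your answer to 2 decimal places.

0.72

Total N = 8+13+10+2+7+65+2+2+10+5 = 124, so the proportions are 0.0645, 0.1048, 0.0806, 0.0161, 0.0565, 0.5242, 0.0161, 0.0161, 0.0806, 0.0403 (working shown to 4 dp, full precision carried).
H' = −Σ pᵢ ln pᵢ = −((-0.1768) + (-0.2364) + (-0.2030) + (-0.0666) + (-0.1623) + (-0.3386) + (-0.0666) + (-0.0666) + (-0.2030) + (-0.1295)) = 1.6494.
With S = 10 species, ln S = 2.3026, so J = 1.6494/2.3026 = 0.7163, i.e. 0.72 to 2 decimal places.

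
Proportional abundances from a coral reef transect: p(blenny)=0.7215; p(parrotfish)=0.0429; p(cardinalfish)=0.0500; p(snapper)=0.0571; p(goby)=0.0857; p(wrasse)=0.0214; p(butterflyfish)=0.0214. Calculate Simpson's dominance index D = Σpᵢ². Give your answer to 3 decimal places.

D = 0.7215² + 0.0429² + 0.05² + 0.0571² + 0.0857² + 0.0214² + 0.0214² = 0.52056 + 0.00184 + 0.00250 + 0.00326 + 0.00734 + 0.00046 + 0.00046 = 0.53642 (working shown to 5 dp, full precision carried).
To 3 decimal places, D = 0.536.

0.536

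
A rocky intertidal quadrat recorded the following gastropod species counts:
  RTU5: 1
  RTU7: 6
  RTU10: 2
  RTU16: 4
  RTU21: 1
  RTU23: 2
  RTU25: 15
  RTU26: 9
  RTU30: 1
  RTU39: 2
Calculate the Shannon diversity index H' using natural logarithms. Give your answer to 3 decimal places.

Total N = 1+6+2+4+1+2+15+9+1+2 = 43, so the proportions are 0.02326, 0.13953, 0.04651, 0.09302, 0.02326, 0.04651, 0.34884, 0.2093, 0.02326, 0.04651 (working shown to 5 dp, full precision carried).
Each pᵢ ln pᵢ term: 0.02326×(-3.76120)=-0.08747, 0.13953×(-1.96944)=-0.27481, 0.04651×(-3.06805)=-0.14270, 0.09302×(-2.37491)=-0.22092, 0.02326×(-3.76120)=-0.08747, 0.04651×(-3.06805)=-0.14270, 0.34884×(-1.05315)=-0.36738, 0.2093×(-1.56398)=-0.32734, 0.02326×(-3.76120)=-0.08747, 0.04651×(-3.06805)=-0.14270.
Sum = -1.88096, so H' = 1.881.

1.881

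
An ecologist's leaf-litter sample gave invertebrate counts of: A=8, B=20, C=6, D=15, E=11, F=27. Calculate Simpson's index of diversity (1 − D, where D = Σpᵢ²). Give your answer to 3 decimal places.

Total N = 8+20+6+15+11+27 = 87, so the proportions are 0.09195, 0.22989, 0.06897, 0.17241, 0.12644, 0.31034 (working shown to 5 dp, full precision carried).
D = 0.09195² + 0.22989² + 0.06897² + 0.17241² + 0.12644² + 0.31034² = 0.00846 + 0.05285 + 0.00476 + 0.02973 + 0.01599 + 0.09631 = 0.20809.
So 1 − D = 0.79191, i.e. 0.792 to 3 decimal places.

0.792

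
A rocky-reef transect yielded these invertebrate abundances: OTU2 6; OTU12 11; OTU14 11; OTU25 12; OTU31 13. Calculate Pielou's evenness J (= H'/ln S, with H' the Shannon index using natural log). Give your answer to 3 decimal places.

0.982

Total N = 6+11+11+12+13 = 53, so the proportions are 0.11321, 0.20755, 0.20755, 0.22642, 0.24528 (working shown to 5 dp, full precision carried).
H' = −Σ pᵢ ln pᵢ = −((-0.24663) + (-0.32635) + (-0.32635) + (-0.33631) + (-0.34471)) = 1.58034.
With S = 5 species, ln S = 1.60944, so J = 1.58034/1.60944 = 0.98192, i.e. 0.982 to 3 decimal places.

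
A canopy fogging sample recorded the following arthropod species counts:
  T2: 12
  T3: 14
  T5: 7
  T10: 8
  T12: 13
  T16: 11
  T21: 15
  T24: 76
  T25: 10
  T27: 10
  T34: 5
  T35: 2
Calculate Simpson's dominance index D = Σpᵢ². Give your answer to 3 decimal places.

Total N = 12+14+7+8+13+11+15+76+10+10+5+2 = 183, so the proportions are 0.06557, 0.0765, 0.03825, 0.04372, 0.07104, 0.06011, 0.08197, 0.4153, 0.05464, 0.05464, 0.02732, 0.01093 (working shown to 5 dp, full precision carried).
D = 0.06557² + 0.0765² + 0.03825² + 0.04372² + 0.07104² + 0.06011² + 0.08197² + 0.4153² + 0.05464² + 0.05464² + 0.02732² + 0.01093² = 0.00430 + 0.00585 + 0.00146 + 0.00191 + 0.00505 + 0.00361 + 0.00672 + 0.17247 + 0.00299 + 0.00299 + 0.00075 + 0.00012 = 0.20822.
To 3 decimal places, D = 0.208.

0.208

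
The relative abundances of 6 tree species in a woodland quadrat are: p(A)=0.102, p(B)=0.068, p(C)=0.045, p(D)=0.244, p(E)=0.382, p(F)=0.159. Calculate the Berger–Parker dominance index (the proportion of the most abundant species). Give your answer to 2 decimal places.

The largest proportion is 0.382, i.e. d = 0.38 to 2 decimal places.

0.38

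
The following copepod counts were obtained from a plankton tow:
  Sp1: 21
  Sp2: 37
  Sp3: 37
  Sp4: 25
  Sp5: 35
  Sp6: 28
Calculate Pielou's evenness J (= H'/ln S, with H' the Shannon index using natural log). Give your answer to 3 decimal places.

Total N = 21+37+37+25+35+28 = 183, so the proportions are 0.11475, 0.20219, 0.20219, 0.13661, 0.19126, 0.15301 (working shown to 5 dp, full precision carried).
H' = −Σ pᵢ ln pᵢ = −((-0.24844) + (-0.32321) + (-0.32321) + (-0.27194) + (-0.31637) + (-0.28723)) = 1.77039.
With S = 6 species, ln S = 1.79176, so J = 1.77039/1.79176 = 0.98808, i.e. 0.988 to 3 decimal places.

0.988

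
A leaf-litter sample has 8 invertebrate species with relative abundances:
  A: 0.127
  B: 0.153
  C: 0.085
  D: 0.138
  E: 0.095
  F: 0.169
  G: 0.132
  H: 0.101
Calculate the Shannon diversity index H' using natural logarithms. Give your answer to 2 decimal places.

2.06

Each pᵢ ln pᵢ term (working shown to 4 dp, full precision carried): 0.127×(-2.0636)=-0.2621, 0.153×(-1.8773)=-0.2872, 0.085×(-2.4651)=-0.2095, 0.138×(-1.9805)=-0.2733, 0.095×(-2.3539)=-0.2236, 0.169×(-1.7779)=-0.3005, 0.132×(-2.0250)=-0.2673, 0.101×(-2.2926)=-0.2316.
Sum = -2.0551, so H' = 2.06.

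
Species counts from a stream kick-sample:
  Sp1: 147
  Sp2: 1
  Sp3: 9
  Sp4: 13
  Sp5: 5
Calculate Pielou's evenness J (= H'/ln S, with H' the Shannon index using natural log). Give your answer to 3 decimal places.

0.387

Total N = 147+1+9+13+5 = 175, so the proportions are 0.84, 0.00571, 0.05143, 0.07429, 0.02857 (working shown to 5 dp, full precision carried).
H' = −Σ pᵢ ln pᵢ = −((-0.14646) + (-0.02951) + (-0.15262) + (-0.19313) + (-0.10158)) = 0.62330.
With S = 5 species, ln S = 1.60944, so J = 0.62330/1.60944 = 0.38728, i.e. 0.387 to 3 decimal places.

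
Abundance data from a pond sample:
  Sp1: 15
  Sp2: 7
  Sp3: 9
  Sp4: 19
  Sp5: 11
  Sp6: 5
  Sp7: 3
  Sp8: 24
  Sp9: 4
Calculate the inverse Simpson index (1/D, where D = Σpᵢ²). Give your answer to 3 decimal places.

6.431

Total N = 15+7+9+19+11+5+3+24+4 = 97, so the proportions are 0.1546392, 0.0721649, 0.0927835, 0.1958763, 0.1134021, 0.0515464, 0.0309278, 0.2474227, 0.0412371 (working shown to 7 dp, full precision carried).
D = 0.1546392² + 0.0721649² + 0.0927835² + 0.1958763² + 0.1134021² + 0.0515464² + 0.0309278² + 0.2474227² + 0.0412371² = 0.0239133 + 0.0052078 + 0.0086088 + 0.0383675 + 0.0128600 + 0.0026570 + 0.0009565 + 0.0612180 + 0.0017005 = 0.1554894.
So 1/D = 6.43131, i.e. 6.431 to 3 decimal places.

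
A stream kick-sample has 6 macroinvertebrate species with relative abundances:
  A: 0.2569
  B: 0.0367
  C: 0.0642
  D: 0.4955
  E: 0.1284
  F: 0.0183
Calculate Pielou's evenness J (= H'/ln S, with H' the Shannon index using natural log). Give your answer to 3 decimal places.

0.743

H' = −Σ pᵢ ln pᵢ = −((-0.34914) + (-0.12129) + (-0.17628) + (-0.34793) + (-0.26355) + (-0.07322)) = 1.33142 (working shown to 5 dp, full precision carried).
With S = 6 species, ln S = 1.79176, so J = 1.33142/1.79176 = 0.74308, i.e. 0.743 to 3 decimal places.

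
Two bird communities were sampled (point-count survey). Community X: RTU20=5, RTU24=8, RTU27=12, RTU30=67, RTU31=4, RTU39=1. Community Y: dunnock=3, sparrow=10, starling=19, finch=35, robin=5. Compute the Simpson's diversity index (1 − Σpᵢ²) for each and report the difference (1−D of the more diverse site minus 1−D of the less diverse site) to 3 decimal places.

0.172

Community X: N=97, proportions 0.05155, 0.08247, 0.12371, 0.69072, 0.04124, 0.01031, giving 1−D = 0.49633 (working shown to 5 dp, full precision carried).
Community Y: N=72, proportions 0.04167, 0.13889, 0.26389, 0.48611, 0.06944, giving 1−D = 0.66821.
Difference = |0.49633 − 0.66821| = 0.17188, i.e. 0.172 to 3 decimal places.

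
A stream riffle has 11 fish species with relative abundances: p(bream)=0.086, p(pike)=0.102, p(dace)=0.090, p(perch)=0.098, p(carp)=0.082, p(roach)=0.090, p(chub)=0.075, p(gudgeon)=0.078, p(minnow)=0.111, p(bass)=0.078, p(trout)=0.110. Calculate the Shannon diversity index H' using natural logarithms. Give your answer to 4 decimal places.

Each pᵢ ln pᵢ term (working shown to 6 dp, full precision carried): 0.086×(-2.453408)=-0.210993, 0.102×(-2.282782)=-0.232844, 0.09×(-2.407946)=-0.216715, 0.098×(-2.322788)=-0.227633, 0.082×(-2.501036)=-0.205085, 0.09×(-2.407946)=-0.216715, 0.075×(-2.590267)=-0.194270, 0.078×(-2.551046)=-0.198982, 0.111×(-2.198225)=-0.244003, 0.078×(-2.551046)=-0.198982, 0.11×(-2.207275)=-0.242800.
Sum = -2.389022, so H' = 2.3890.

2.3890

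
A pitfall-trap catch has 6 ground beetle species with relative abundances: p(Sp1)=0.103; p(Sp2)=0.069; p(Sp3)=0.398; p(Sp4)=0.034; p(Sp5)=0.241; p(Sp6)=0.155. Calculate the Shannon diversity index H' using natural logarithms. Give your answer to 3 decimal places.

1.532

Each pᵢ ln pᵢ term (working shown to 5 dp, full precision carried): 0.103×(-2.27303)=-0.23412, 0.069×(-2.67365)=-0.18448, 0.398×(-0.92130)=-0.36668, 0.034×(-3.38139)=-0.11497, 0.241×(-1.42296)=-0.34293, 0.155×(-1.86433)=-0.28897.
Sum = -1.53215, so H' = 1.532.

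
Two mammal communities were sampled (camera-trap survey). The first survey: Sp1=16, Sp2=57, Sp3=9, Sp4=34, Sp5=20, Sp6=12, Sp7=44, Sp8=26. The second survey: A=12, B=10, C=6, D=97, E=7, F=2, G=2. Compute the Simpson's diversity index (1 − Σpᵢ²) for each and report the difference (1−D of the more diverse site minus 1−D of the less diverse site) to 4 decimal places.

The first survey: N=218, proportions 0.073394, 0.261468, 0.041284, 0.155963, 0.091743, 0.055046, 0.201835, 0.119266, giving 1−D = 0.833810 (working shown to 6 dp, full precision carried).
The second survey: N=136, proportions 0.088235, 0.073529, 0.044118, 0.713235, 0.051471, 0.014706, 0.014706, giving 1−D = 0.473075.
Difference = |0.833810 − 0.473075| = 0.360735, i.e. 0.3607 to 4 decimal places.

0.3607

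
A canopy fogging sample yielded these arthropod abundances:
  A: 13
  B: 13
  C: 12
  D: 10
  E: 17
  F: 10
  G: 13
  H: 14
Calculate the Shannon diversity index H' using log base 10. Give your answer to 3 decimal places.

Total N = 13+13+12+10+17+10+13+14 = 102, so the proportions are 0.12745, 0.12745, 0.11765, 0.09804, 0.16667, 0.09804, 0.12745, 0.13725 (working shown to 5 dp, full precision carried).
Each pᵢ log₁₀ pᵢ term: 0.12745×(-0.89466)=-0.11402, 0.12745×(-0.89466)=-0.11402, 0.11765×(-0.92942)=-0.10934, 0.09804×(-1.00860)=-0.09888, 0.16667×(-0.77815)=-0.12969, 0.09804×(-1.00860)=-0.09888, 0.12745×(-0.89466)=-0.11402, 0.13725×(-0.86247)=-0.11838.
Sum = -0.89725, so H' = 0.897.

0.897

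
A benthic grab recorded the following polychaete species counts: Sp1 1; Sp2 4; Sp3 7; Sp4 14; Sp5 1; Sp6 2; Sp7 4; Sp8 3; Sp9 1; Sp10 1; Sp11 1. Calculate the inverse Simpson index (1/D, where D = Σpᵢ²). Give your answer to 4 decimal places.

Total N = 1+4+7+14+1+2+4+3+1+1+1 = 39, so the proportions are 0.02564103, 0.1025641, 0.17948718, 0.35897436, 0.02564103, 0.05128205, 0.1025641, 0.07692308, 0.02564103, 0.02564103, 0.02564103 (working shown to 8 dp, full precision carried).
D = 0.02564103² + 0.1025641² + 0.17948718² + 0.35897436² + 0.02564103² + 0.05128205² + 0.1025641² + 0.07692308² + 0.02564103² + 0.02564103² + 0.02564103² = 0.00065746 + 0.01051940 + 0.03221565 + 0.12886259 + 0.00065746 + 0.00262985 + 0.01051940 + 0.00591716 + 0.00065746 + 0.00065746 + 0.00065746 = 0.19395135.
So 1/D = 5.155932, i.e. 5.1559 to 4 decimal places.

5.1559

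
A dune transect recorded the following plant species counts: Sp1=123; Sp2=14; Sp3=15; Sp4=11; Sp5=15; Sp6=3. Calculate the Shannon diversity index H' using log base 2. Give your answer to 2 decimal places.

Total N = 123+14+15+11+15+3 = 181, so the proportions are 0.6796, 0.0773, 0.0829, 0.0608, 0.0829, 0.0166 (working shown to 4 dp, full precision carried).
Each pᵢ log₂ pᵢ term: 0.6796×(-0.5573)=-0.3787, 0.0773×(-3.6925)=-0.2856, 0.0829×(-3.5930)=-0.2978, 0.0608×(-4.0404)=-0.2456, 0.0829×(-3.5930)=-0.2978, 0.0166×(-5.9149)=-0.0980.
Sum = -1.6035, so H' = 1.60.

1.60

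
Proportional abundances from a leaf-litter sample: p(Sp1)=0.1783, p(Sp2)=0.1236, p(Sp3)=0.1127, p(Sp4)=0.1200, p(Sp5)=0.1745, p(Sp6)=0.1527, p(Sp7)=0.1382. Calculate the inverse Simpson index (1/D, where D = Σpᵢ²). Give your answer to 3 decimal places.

D = 0.1783² + 0.1236² + 0.1127² + 0.12² + 0.1745² + 0.1527² + 0.1382² = 0.0317909 + 0.0152770 + 0.0127013 + 0.0144000 + 0.0304502 + 0.0233173 + 0.0190992 = 0.1470359 (working shown to 7 dp, full precision carried).
So 1/D = 6.80106, i.e. 6.801 to 3 decimal places.

6.801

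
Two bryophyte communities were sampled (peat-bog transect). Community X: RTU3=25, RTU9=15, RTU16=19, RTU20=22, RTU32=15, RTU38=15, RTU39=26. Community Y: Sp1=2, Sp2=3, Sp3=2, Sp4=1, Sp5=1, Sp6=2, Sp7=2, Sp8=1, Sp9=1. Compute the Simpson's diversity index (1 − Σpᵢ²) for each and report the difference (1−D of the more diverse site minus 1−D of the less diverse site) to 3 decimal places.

0.021

Community X: N=137, proportions 0.18248, 0.10949, 0.13869, 0.16058, 0.10949, 0.10949, 0.18978, giving 1−D = 0.84970 (working shown to 5 dp, full precision carried).
Community Y: N=15, proportions 0.13333, 0.2, 0.13333, 0.06667, 0.06667, 0.13333, 0.13333, 0.06667, 0.06667, giving 1−D = 0.87111.
Difference = |0.84970 − 0.87111| = 0.02141, i.e. 0.021 to 3 decimal places.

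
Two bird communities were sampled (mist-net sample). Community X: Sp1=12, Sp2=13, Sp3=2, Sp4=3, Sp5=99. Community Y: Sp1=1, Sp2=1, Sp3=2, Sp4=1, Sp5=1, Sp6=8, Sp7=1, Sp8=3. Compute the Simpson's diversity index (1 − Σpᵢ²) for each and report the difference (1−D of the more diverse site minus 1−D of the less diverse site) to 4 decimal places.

0.3555

Community X: N=129, proportions 0.093023, 0.100775, 0.015504, 0.023256, 0.767442, giving 1−D = 0.391443 (working shown to 6 dp, full precision carried).
Community Y: N=18, proportions 0.055556, 0.055556, 0.111111, 0.055556, 0.055556, 0.444444, 0.055556, 0.166667, giving 1−D = 0.746914.
Difference = |0.391443 − 0.746914| = 0.355471, i.e. 0.3555 to 4 decimal places.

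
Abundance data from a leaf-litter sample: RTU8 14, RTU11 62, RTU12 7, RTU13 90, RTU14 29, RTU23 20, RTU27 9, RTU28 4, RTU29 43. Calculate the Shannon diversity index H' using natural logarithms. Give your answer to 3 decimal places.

Total N = 14+62+7+90+29+20+9+4+43 = 278, so the proportions are 0.05036, 0.22302, 0.02518, 0.32374, 0.10432, 0.07194, 0.03237, 0.01439, 0.15468 (working shown to 5 dp, full precision carried).
Each pᵢ ln pᵢ term: 0.05036×(-2.98856)=-0.15050, 0.22302×(-1.50049)=-0.33464, 0.02518×(-3.68171)=-0.09270, 0.32374×(-1.12781)=-0.36512, 0.10432×(-2.26033)=-0.23579, 0.07194×(-2.63189)=-0.18934, 0.03237×(-3.43040)=-0.11106, 0.01439×(-4.24133)=-0.06103, 0.15468×(-1.86642)=-0.28869.
Sum = -1.82888, so H' = 1.829.

1.829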